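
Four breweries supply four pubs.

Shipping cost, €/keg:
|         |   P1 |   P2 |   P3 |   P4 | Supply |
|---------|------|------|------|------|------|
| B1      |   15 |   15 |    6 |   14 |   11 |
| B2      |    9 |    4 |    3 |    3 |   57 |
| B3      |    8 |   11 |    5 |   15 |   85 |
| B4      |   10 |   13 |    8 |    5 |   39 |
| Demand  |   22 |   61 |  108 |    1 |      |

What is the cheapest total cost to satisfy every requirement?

1092

An optimal shipping plan:
  B1 to P3: 11 × €6 = €66
  B2 to P2: 57 × €4 = €228
  B3 to P3: 85 × €5 = €425
  B4 to P1: 22 × €10 = €220
  B4 to P2: 4 × €13 = €52
  B4 to P3: 12 × €8 = €96
  B4 to P4: 1 × €5 = €5
Total = 66 + 228 + 425 + 220 + 52 + 96 + 5 = €1092.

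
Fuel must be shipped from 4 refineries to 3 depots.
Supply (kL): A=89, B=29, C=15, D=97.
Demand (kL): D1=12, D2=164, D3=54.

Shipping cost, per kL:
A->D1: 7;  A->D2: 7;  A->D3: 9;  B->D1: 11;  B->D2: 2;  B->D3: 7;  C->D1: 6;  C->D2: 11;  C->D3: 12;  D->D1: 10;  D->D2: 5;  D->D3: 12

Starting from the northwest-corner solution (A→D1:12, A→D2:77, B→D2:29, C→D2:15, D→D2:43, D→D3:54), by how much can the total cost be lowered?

333

Current plan cost = 12·7 + 77·7 + 29·2 + 15·11 + 43·5 + 54·12 = 1709.
Optimal plan:
  A to D2: 38 kL
  A to D3: 51 kL
  B to D2: 29 kL
  C to D1: 12 kL
  C to D3: 3 kL
  D to D2: 97 kL
Optimal cost = 1376.
Saving = 1709 − 1376 = 333.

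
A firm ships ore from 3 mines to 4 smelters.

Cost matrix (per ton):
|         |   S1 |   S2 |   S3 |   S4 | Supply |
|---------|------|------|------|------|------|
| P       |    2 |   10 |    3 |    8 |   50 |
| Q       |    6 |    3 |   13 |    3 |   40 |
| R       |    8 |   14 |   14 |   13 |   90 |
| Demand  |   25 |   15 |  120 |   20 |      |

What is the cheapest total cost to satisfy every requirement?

An optimal shipping plan:
  P->S3: 50 × 3 = 150
  Q->S1: 5 × 6 = 30
  Q->S2: 15 × 3 = 45
  Q->S4: 20 × 3 = 60
  R->S1: 20 × 8 = 160
  R->S3: 70 × 14 = 980
Total = 150 + 30 + 45 + 60 + 160 + 980 = 1425.
(Supply check: P ships 50; Q ships 40; R ships 90.)

1425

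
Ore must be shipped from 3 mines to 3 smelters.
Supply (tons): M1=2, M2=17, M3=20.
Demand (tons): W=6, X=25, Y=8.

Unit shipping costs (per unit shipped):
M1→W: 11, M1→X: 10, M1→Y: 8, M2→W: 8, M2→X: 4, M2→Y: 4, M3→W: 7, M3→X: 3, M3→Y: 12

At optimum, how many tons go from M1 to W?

Optimal shipments:
  M1–W: 2 × 11 = 22
  M2–W: 4 × 8 = 32
  M2–X: 5 × 4 = 20
  M2–Y: 8 × 4 = 32
  M3–X: 20 × 3 = 60
Total cost = 166.
So M1→W carries 2 tons.

2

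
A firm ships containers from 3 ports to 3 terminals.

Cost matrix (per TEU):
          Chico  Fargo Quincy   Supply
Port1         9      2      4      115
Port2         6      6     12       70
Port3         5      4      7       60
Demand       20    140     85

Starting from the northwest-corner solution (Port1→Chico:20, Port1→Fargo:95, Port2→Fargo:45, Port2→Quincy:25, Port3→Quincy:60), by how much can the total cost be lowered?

Current plan cost = 20·9 + 95·2 + 45·6 + 25·12 + 60·7 = 1360.
Optimal plan:
  Port1→Fargo: 30 TEU
  Port1→Quincy: 85 TEU
  Port2→Chico: 20 TEU
  Port2→Fargo: 50 TEU
  Port3→Fargo: 60 TEU
Optimal cost = 1060.
Saving = 1360 − 1060 = 300.

300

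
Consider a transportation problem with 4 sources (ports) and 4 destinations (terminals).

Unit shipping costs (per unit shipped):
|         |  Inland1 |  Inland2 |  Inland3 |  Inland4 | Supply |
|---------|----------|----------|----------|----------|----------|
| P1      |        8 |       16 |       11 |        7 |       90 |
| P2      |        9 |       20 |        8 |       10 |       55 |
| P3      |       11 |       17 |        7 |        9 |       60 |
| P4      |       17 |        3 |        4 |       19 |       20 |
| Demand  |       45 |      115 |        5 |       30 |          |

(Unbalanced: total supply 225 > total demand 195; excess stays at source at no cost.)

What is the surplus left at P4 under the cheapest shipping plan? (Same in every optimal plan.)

0

Minimum-cost shipments:
  P1→Inland2: 60 × 16 = 960
  P1→Inland4: 30 × 7 = 210
  P2→Inland1: 45 × 9 = 405
  P3→Inland2: 35 × 17 = 595
  P3→Inland3: 5 × 7 = 35
  P4→Inland2: 20 × 3 = 60
Total cost = 2265.
P4 ships 20 of its 20, leaving 0.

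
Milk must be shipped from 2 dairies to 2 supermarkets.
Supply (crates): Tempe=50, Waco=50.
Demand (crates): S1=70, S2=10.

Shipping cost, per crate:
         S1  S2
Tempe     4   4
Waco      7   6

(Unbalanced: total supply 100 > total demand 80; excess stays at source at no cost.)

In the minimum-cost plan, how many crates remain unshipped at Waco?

Minimum-cost shipments:
  Tempe–S1: 50 × 4 = 200
  Waco–S1: 20 × 7 = 140
  Waco–S2: 10 × 6 = 60
Total cost = 400.
Waco ships 30 of its 50, leaving 20.

20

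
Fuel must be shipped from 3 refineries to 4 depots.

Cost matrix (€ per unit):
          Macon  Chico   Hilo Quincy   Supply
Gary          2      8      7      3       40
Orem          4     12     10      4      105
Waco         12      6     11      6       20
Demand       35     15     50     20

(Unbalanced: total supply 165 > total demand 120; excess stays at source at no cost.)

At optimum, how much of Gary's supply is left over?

Minimum-cost shipments:
  Gary→Hilo: 40 × €7 = €280
  Orem→Macon: 35 × €4 = €140
  Orem→Hilo: 10 × €10 = €100
  Orem→Quincy: 20 × €4 = €80
  Waco→Chico: 15 × €6 = €90
Total cost = €690.
Gary ships 40 of its 40, leaving 0.

0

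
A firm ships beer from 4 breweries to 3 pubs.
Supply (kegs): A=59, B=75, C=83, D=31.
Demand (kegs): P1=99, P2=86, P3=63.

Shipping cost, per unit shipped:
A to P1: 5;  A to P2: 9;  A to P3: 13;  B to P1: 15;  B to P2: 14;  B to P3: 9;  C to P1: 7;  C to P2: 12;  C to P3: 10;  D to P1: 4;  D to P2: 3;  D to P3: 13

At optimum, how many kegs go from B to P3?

Optimal shipments:
  A→P1: 16 kegs
  A→P2: 43 kegs
  B→P2: 12 kegs
  B→P3: 63 kegs
  C→P1: 83 kegs
  D→P2: 31 kegs
Total cost = 1876.
So B→P3 carries 63 kegs.

63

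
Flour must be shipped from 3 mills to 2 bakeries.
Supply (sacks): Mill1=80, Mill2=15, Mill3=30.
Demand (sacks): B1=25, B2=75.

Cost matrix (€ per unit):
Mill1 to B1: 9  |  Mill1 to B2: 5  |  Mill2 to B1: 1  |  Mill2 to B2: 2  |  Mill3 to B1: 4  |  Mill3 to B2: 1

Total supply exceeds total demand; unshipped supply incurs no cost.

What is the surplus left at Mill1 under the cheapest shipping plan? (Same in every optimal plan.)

25

Minimum-cost shipments:
  Mill1 to B2: 55 sacks
  Mill2 to B1: 15 sacks
  Mill3 to B1: 10 sacks
  Mill3 to B2: 20 sacks
Total cost = €350.
Mill1 ships 55 of its 80, leaving 25.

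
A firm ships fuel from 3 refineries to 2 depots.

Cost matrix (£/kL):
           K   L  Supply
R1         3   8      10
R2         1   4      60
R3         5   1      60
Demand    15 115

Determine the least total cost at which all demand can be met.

315

A cheapest plan:
  R1->K: 10 kL
  R2->K: 5 kL
  R2->L: 55 kL
  R3->L: 60 kL
Total cost = £315.
(Supply check: R1 ships 10; R2 ships 60; R3 ships 60.)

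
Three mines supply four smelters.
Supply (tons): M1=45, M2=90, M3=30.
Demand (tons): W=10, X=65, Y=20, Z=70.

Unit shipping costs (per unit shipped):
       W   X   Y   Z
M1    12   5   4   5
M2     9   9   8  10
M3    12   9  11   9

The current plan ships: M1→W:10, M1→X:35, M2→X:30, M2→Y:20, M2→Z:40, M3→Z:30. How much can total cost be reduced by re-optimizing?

Current plan cost = 10·12 + 35·5 + 30·9 + 20·8 + 40·10 + 30·9 = 1395.
Optimal plan:
  M1–X: 5 × 5 = 25
  M1–Z: 40 × 5 = 200
  M2–W: 10 × 9 = 90
  M2–X: 60 × 9 = 540
  M2–Y: 20 × 8 = 160
  M3–Z: 30 × 9 = 270
Optimal cost = 1285.
Saving = 1395 − 1285 = 110.

110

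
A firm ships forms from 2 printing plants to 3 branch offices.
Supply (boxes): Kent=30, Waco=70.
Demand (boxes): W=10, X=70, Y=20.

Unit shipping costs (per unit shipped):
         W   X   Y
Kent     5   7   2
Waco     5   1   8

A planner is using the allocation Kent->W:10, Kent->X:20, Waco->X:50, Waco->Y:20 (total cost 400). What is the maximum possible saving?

240

Current plan cost = 10·5 + 20·7 + 50·1 + 20·8 = 400.
Optimal plan:
  Kent–W: 10 × 5 = 50
  Kent–Y: 20 × 2 = 40
  Waco–X: 70 × 1 = 70
Optimal cost = 160.
Saving = 400 − 160 = 240.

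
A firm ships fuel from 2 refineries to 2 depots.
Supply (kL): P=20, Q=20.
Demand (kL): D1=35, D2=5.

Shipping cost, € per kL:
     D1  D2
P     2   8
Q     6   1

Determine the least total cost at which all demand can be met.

135

An optimal shipping plan:
  P–D1: 20 × €2 = €40
  Q–D1: 15 × €6 = €90
  Q–D2: 5 × €1 = €5
Total = 40 + 90 + 5 = €135.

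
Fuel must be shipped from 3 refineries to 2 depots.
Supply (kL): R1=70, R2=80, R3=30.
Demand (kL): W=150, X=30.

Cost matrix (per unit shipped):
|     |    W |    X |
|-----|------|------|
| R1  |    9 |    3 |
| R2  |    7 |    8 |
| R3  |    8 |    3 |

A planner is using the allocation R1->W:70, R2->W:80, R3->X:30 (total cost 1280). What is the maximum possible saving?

Current plan cost = 70·9 + 80·7 + 30·3 = 1280.
Optimal plan:
  R1 to W: 40 × 9 = 360
  R1 to X: 30 × 3 = 90
  R2 to W: 80 × 7 = 560
  R3 to W: 30 × 8 = 240
Optimal cost = 1250.
Saving = 1280 − 1250 = 30.

30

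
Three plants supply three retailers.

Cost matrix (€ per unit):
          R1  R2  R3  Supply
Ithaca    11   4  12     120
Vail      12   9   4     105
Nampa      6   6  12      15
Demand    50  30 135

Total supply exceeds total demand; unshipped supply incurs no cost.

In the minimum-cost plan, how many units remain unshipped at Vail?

0

Minimum-cost shipments:
  Ithaca->R1: 35 × €11 = €385
  Ithaca->R2: 30 × €4 = €120
  Ithaca->R3: 30 × €12 = €360
  Vail->R3: 105 × €4 = €420
  Nampa->R1: 15 × €6 = €90
Total cost = €1375.
Vail ships 105 of its 105, leaving 0.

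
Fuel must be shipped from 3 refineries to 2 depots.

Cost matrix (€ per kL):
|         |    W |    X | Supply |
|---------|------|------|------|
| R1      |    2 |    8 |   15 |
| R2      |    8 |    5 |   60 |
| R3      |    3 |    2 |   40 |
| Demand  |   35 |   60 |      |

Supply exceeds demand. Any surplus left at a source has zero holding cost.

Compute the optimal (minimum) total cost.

330

A cheapest plan:
  R1→W: 15 × €2 = €30
  R2→X: 40 × €5 = €200
  R3→W: 20 × €3 = €60
  R3→X: 20 × €2 = €40
Total = 30 + 200 + 60 + 40 = €330.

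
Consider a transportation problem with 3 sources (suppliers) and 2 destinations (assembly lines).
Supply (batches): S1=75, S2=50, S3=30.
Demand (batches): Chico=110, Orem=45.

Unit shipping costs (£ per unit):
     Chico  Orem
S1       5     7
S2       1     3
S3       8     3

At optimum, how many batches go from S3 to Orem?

Solving gives:
  S1 to Chico: 60 × £5 = £300
  S1 to Orem: 15 × £7 = £105
  S2 to Chico: 50 × £1 = £50
  S3 to Orem: 30 × £3 = £90
Total cost = £545.
So S3→Orem carries 30 batches.

30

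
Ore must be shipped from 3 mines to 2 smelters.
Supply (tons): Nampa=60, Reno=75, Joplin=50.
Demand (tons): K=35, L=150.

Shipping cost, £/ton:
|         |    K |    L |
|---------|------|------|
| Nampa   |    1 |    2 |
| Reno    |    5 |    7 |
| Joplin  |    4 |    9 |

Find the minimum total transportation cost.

920

A cheapest plan:
  Nampa to L: 60 tons
  Reno to L: 75 tons
  Joplin to K: 35 tons
  Joplin to L: 15 tons
Total cost = £920.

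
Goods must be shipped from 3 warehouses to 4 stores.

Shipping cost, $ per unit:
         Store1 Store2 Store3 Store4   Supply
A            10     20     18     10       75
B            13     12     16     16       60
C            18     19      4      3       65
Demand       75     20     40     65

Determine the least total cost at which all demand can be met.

1745

Optimal allocation:
  A→Store1: 35 × $10 = $350
  A→Store4: 40 × $10 = $400
  B→Store1: 40 × $13 = $520
  B→Store2: 20 × $12 = $240
  C→Store3: 40 × $4 = $160
  C→Store4: 25 × $3 = $75
Total = 350 + 400 + 520 + 240 + 160 + 75 = $1745.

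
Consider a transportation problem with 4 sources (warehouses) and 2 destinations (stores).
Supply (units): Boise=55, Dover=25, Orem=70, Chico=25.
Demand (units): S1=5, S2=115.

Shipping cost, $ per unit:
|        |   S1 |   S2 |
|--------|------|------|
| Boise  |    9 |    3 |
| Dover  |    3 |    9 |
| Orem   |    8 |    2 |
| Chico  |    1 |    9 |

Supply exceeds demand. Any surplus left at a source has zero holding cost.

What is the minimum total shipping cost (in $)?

280

A cheapest plan:
  Boise–S2: 45 × $3 = $135
  Orem–S2: 70 × $2 = $140
  Chico–S1: 5 × $1 = $5
Total = 135 + 140 + 5 = $280.
(Supply check: Boise ships 45; Dover ships 0; Orem ships 70; Chico ships 5.)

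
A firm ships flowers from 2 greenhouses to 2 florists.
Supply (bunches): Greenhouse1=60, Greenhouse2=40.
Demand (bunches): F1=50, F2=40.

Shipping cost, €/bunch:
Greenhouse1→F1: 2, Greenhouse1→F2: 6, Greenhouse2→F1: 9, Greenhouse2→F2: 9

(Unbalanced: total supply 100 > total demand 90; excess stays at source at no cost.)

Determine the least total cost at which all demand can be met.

430

One minimum-cost allocation:
  Greenhouse1 to F1: 50 × €2 = €100
  Greenhouse1 to F2: 10 × €6 = €60
  Greenhouse2 to F2: 30 × €9 = €270
Total = 100 + 60 + 270 = €430.
(Supply check: Greenhouse1 ships 60; Greenhouse2 ships 30.)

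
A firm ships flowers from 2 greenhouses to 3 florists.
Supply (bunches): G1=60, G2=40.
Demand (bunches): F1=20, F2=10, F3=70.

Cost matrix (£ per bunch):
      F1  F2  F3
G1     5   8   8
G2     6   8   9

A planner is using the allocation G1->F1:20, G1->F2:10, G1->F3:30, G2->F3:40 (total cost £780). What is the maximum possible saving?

10

Current plan cost = 20·5 + 10·8 + 30·8 + 40·9 = £780.
Optimal plan:
  G1→F1: 20 × £5 = £100
  G1→F3: 40 × £8 = £320
  G2→F2: 10 × £8 = £80
  G2→F3: 30 × £9 = £270
Optimal cost = £770.
Saving = 780 − 770 = £10.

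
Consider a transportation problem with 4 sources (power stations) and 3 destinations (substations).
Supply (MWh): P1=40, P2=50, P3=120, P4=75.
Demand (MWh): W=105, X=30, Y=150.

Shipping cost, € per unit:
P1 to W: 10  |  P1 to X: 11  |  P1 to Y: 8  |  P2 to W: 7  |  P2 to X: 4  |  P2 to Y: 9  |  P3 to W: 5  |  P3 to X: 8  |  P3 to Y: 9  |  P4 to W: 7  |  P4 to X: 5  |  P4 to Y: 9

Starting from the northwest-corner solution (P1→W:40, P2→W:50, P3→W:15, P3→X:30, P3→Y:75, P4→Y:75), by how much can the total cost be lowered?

460

Current plan cost = 40·10 + 50·7 + 15·5 + 30·8 + 75·9 + 75·9 = €2415.
Optimal plan:
  P1→Y: 40 MWh
  P2→X: 30 MWh
  P2→Y: 20 MWh
  P3→W: 105 MWh
  P3→Y: 15 MWh
  P4→Y: 75 MWh
Optimal cost = €1955.
Saving = 2415 − 1955 = €460.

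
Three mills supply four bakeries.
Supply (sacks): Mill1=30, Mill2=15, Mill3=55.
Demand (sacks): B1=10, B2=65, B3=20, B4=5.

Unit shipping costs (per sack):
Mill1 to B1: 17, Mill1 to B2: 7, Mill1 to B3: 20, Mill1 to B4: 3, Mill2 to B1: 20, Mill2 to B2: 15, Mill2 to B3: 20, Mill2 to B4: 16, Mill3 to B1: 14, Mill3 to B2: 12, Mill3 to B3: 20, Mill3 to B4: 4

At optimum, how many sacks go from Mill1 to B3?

Optimal shipments:
  Mill1->B2: 30 sacks
  Mill2->B3: 15 sacks
  Mill3->B1: 10 sacks
  Mill3->B2: 35 sacks
  Mill3->B3: 5 sacks
  Mill3->B4: 5 sacks
Total cost = 1190.
The route Mill1→B3 is not used.

0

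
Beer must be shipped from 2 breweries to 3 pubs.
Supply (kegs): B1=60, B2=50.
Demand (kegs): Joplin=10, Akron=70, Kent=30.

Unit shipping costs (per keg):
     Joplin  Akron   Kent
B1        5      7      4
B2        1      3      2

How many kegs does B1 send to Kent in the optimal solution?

The minimum-cost plan:
  B1->Joplin: 10 kegs
  B1->Akron: 20 kegs
  B1->Kent: 30 kegs
  B2->Akron: 50 kegs
Total cost = 460.
So B1→Kent carries 30 kegs.

30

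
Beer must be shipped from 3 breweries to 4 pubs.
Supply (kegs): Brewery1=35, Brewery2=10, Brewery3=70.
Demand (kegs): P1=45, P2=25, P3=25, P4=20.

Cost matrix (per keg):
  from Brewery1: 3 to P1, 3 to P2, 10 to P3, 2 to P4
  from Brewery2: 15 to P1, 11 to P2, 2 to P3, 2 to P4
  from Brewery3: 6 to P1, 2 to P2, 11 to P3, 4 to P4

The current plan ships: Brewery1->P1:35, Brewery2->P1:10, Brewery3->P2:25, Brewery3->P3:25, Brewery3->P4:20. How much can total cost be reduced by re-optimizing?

Current plan cost = 35·3 + 10·15 + 25·2 + 25·11 + 20·4 = 660.
Optimal plan:
  Brewery1→P1: 35 × 3 = 105
  Brewery2→P3: 10 × 2 = 20
  Brewery3→P1: 10 × 6 = 60
  Brewery3→P2: 25 × 2 = 50
  Brewery3→P3: 15 × 11 = 165
  Brewery3→P4: 20 × 4 = 80
Optimal cost = 480.
Saving = 660 − 480 = 180.

180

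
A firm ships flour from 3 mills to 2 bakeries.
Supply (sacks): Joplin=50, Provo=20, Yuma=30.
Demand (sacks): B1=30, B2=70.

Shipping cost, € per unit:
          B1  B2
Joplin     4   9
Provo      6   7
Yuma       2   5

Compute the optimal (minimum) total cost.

590

An optimal shipping plan:
  Joplin→B1: 30 × €4 = €120
  Joplin→B2: 20 × €9 = €180
  Provo→B2: 20 × €7 = €140
  Yuma→B2: 30 × €5 = €150
Total = 120 + 180 + 140 + 150 = €590.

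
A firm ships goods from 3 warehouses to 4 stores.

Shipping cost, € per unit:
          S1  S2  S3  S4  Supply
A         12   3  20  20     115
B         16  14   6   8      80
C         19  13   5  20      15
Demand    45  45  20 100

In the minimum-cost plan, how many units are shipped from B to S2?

The minimum-cost plan:
  A–S1: 45 × €12 = €540
  A–S2: 45 × €3 = €135
  A–S4: 25 × €20 = €500
  B–S3: 5 × €6 = €30
  B–S4: 75 × €8 = €600
  C–S3: 15 × €5 = €75
Total cost = €1880.
The route B→S2 is not used.

0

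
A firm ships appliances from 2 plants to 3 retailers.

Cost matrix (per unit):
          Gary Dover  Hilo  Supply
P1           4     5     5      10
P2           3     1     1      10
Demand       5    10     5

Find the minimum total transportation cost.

A cheapest plan:
  P1->Gary: 5 units
  P1->Hilo: 5 units
  P2->Dover: 10 units
Total cost = 55.

55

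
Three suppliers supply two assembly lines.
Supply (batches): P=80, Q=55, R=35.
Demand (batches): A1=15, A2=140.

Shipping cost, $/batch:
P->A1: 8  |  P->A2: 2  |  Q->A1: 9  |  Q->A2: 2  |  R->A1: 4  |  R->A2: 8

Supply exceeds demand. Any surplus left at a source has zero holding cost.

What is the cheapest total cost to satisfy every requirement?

One minimum-cost allocation:
  P–A2: 80 × $2 = $160
  Q–A2: 55 × $2 = $110
  R–A1: 15 × $4 = $60
  R–A2: 5 × $8 = $40
Total = 160 + 110 + 60 + 40 = $370.

370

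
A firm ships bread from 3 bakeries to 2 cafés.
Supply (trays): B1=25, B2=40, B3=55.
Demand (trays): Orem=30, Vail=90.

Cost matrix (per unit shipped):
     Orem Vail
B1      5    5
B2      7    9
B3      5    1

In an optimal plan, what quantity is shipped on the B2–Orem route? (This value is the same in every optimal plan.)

Optimal shipments:
  B1→Vail: 25 × 5 = 125
  B2→Orem: 30 × 7 = 210
  B2→Vail: 10 × 9 = 90
  B3→Vail: 55 × 1 = 55
Total cost = 480.
So B2→Orem carries 30 trays.

30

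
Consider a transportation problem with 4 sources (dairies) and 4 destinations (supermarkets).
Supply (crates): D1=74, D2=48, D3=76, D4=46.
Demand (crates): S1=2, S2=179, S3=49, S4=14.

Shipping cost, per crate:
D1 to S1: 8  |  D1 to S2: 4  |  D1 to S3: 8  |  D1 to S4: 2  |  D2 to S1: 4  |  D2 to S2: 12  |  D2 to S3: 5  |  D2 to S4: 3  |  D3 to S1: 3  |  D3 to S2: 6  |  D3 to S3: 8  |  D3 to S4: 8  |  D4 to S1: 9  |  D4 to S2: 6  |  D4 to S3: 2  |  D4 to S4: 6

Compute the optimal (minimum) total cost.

1170

A cheapest plan:
  D1->S2: 74 × 4 = 296
  D2->S1: 2 × 4 = 8
  D2->S3: 32 × 5 = 160
  D2->S4: 14 × 3 = 42
  D3->S2: 76 × 6 = 456
  D4->S2: 29 × 6 = 174
  D4->S3: 17 × 2 = 34
Total = 296 + 8 + 160 + 42 + 456 + 174 + 34 = 1170.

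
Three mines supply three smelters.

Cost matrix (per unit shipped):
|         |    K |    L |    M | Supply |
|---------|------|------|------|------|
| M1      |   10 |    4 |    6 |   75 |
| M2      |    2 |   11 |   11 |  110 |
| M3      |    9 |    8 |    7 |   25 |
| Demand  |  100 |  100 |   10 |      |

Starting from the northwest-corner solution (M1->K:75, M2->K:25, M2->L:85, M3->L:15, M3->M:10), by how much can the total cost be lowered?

1125

Current plan cost = 75·10 + 25·2 + 85·11 + 15·8 + 10·7 = 1925.
Optimal plan:
  M1–L: 75 × 4 = 300
  M2–K: 100 × 2 = 200
  M2–L: 10 × 11 = 110
  M3–L: 15 × 8 = 120
  M3–M: 10 × 7 = 70
Optimal cost = 800.
Saving = 1925 − 800 = 1125.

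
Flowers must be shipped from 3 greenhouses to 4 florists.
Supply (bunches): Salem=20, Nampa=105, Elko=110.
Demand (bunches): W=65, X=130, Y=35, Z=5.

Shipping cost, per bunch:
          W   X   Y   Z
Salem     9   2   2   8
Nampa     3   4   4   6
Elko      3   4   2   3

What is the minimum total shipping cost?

760

Optimal allocation:
  Salem to X: 20 × 2 = 40
  Nampa to X: 105 × 4 = 420
  Elko to W: 65 × 3 = 195
  Elko to X: 5 × 4 = 20
  Elko to Y: 35 × 2 = 70
  Elko to Z: 5 × 3 = 15
Total = 40 + 420 + 195 + 20 + 70 + 15 = 760.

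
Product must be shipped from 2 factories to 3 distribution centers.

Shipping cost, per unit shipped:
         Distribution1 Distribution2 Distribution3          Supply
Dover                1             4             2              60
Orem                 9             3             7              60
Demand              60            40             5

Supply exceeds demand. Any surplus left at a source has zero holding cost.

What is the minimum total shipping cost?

215

Optimal allocation:
  Dover->Distribution1: 60 × 1 = 60
  Orem->Distribution2: 40 × 3 = 120
  Orem->Distribution3: 5 × 7 = 35
Total = 60 + 120 + 35 = 215.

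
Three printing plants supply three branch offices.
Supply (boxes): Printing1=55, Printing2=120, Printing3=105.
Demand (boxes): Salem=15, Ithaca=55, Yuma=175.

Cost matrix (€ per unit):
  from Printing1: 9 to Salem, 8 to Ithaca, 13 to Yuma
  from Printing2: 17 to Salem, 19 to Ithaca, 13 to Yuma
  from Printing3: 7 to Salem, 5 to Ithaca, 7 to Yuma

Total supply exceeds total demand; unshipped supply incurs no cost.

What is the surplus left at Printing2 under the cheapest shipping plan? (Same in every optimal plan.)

An optimal plan:
  Printing1 to Salem: 15 boxes
  Printing1 to Ithaca: 40 boxes
  Printing2 to Yuma: 85 boxes
  Printing3 to Ithaca: 15 boxes
  Printing3 to Yuma: 90 boxes
Total cost = €2265.
Printing2 ships 85 of its 120, leaving 35.

35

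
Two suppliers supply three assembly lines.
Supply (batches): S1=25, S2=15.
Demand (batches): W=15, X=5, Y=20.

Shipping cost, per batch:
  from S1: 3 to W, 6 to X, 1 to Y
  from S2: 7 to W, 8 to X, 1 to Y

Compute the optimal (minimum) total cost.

95

An optimal shipping plan:
  S1->W: 15 × 3 = 45
  S1->X: 5 × 6 = 30
  S1->Y: 5 × 1 = 5
  S2->Y: 15 × 1 = 15
Total = 45 + 30 + 5 + 15 = 95.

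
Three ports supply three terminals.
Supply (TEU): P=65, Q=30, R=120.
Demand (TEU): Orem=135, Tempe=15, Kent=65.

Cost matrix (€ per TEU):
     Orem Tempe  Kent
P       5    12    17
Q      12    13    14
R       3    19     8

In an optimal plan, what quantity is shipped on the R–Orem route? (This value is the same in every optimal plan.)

Solving gives:
  P→Orem: 65 × €5 = €325
  Q→Tempe: 15 × €13 = €195
  Q→Kent: 15 × €14 = €210
  R→Orem: 70 × €3 = €210
  R→Kent: 50 × €8 = €400
Total cost = €1340.
So R→Orem carries 70 TEU.

70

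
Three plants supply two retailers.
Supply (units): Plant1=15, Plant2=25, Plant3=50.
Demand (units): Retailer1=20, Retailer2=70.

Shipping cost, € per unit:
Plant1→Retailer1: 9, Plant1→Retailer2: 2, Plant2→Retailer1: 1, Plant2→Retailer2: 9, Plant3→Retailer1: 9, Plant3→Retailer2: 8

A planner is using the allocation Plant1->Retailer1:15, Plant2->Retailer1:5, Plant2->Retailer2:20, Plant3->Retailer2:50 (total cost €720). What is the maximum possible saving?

225

Current plan cost = 15·9 + 5·1 + 20·9 + 50·8 = €720.
Optimal plan:
  Plant1→Retailer2: 15 × €2 = €30
  Plant2→Retailer1: 20 × €1 = €20
  Plant2→Retailer2: 5 × €9 = €45
  Plant3→Retailer2: 50 × €8 = €400
Optimal cost = €495.
Saving = 720 − 495 = €225.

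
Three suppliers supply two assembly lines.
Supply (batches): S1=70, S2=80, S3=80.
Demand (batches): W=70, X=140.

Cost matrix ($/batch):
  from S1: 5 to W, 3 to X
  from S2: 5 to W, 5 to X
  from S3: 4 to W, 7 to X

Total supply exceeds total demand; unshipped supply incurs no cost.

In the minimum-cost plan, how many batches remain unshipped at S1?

0

Minimum-cost shipments:
  S1 to X: 70 × $3 = $210
  S2 to X: 70 × $5 = $350
  S3 to W: 70 × $4 = $280
Total cost = $840.
S1 ships 70 of its 70, leaving 0.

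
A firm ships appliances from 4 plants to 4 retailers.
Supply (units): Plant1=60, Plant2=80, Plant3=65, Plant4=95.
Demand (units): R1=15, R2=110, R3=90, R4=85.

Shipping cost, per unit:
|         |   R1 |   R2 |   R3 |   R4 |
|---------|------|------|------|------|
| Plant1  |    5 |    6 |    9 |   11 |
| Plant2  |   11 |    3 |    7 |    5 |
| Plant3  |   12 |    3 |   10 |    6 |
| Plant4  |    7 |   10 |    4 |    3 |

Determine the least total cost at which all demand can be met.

1315

A cheapest plan:
  Plant1->R1: 15 × 5 = 75
  Plant1->R2: 45 × 6 = 270
  Plant2->R4: 80 × 5 = 400
  Plant3->R2: 65 × 3 = 195
  Plant4->R3: 90 × 4 = 360
  Plant4->R4: 5 × 3 = 15
Total = 75 + 270 + 400 + 195 + 360 + 15 = 1315.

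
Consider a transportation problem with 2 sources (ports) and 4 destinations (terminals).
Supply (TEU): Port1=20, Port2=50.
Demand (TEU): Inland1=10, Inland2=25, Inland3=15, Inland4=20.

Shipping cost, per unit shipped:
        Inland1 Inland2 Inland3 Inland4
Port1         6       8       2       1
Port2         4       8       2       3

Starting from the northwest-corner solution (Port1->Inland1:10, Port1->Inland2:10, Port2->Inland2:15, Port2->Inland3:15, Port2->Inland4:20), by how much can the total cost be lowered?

Current plan cost = 10·6 + 10·8 + 15·8 + 15·2 + 20·3 = 350.
Optimal plan:
  Port1 to Inland4: 20 TEU
  Port2 to Inland1: 10 TEU
  Port2 to Inland2: 25 TEU
  Port2 to Inland3: 15 TEU
Optimal cost = 290.
Saving = 350 − 290 = 60.

60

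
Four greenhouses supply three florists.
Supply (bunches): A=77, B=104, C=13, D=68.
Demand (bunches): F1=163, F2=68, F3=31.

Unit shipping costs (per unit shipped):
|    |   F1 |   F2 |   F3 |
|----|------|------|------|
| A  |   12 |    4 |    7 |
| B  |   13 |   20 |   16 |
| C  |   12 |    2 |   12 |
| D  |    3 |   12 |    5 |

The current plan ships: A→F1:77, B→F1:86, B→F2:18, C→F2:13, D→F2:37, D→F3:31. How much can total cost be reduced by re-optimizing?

1053

Current plan cost = 77·12 + 86·13 + 18·20 + 13·2 + 37·12 + 31·5 = 3027.
Optimal plan:
  A–F2: 55 × 4 = 220
  A–F3: 22 × 7 = 154
  B–F1: 104 × 13 = 1352
  C–F2: 13 × 2 = 26
  D–F1: 59 × 3 = 177
  D–F3: 9 × 5 = 45
Optimal cost = 1974.
Saving = 3027 − 1974 = 1053.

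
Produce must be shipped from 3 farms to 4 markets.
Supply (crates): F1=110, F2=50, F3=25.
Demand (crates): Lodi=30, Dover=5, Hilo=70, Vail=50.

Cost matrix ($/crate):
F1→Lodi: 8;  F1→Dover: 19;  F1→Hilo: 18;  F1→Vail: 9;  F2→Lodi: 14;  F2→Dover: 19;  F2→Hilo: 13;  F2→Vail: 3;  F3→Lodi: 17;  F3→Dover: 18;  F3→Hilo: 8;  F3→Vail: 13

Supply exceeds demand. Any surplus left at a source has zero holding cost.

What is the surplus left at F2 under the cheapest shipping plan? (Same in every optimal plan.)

An optimal plan:
  F1->Lodi: 30 × $8 = $240
  F1->Dover: 5 × $19 = $95
  F1->Hilo: 45 × $18 = $810
  F2->Vail: 50 × $3 = $150
  F3->Hilo: 25 × $8 = $200
Total cost = $1495.
F2 ships 50 of its 50, leaving 0.

0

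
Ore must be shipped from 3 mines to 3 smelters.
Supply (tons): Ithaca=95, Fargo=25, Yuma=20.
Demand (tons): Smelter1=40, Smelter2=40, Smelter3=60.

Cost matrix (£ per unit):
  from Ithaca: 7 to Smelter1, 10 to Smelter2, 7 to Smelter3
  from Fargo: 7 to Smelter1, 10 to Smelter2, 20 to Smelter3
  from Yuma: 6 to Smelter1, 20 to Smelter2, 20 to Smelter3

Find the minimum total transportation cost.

Optimal allocation:
  Ithaca->Smelter2: 35 × £10 = £350
  Ithaca->Smelter3: 60 × £7 = £420
  Fargo->Smelter1: 20 × £7 = £140
  Fargo->Smelter2: 5 × £10 = £50
  Yuma->Smelter1: 20 × £6 = £120
Total = 350 + 420 + 140 + 50 + 120 = £1080.

1080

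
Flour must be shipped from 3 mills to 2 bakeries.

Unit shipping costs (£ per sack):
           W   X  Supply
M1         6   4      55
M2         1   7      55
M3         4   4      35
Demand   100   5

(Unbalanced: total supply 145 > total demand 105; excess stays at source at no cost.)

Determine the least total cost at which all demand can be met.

275

A cheapest plan:
  M1→W: 10 × £6 = £60
  M1→X: 5 × £4 = £20
  M2→W: 55 × £1 = £55
  M3→W: 35 × £4 = £140
Total = 60 + 20 + 55 + 140 = £275.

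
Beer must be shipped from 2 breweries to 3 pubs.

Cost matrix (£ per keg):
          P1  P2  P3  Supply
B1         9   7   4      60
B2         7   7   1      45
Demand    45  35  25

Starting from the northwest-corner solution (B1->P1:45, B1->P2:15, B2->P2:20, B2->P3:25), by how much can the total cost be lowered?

Current plan cost = 45·9 + 15·7 + 20·7 + 25·1 = £675.
Optimal plan:
  B1→P1: 25 × £9 = £225
  B1→P2: 35 × £7 = £245
  B2→P1: 20 × £7 = £140
  B2→P3: 25 × £1 = £25
Optimal cost = £635.
Saving = 675 − 635 = £40.

40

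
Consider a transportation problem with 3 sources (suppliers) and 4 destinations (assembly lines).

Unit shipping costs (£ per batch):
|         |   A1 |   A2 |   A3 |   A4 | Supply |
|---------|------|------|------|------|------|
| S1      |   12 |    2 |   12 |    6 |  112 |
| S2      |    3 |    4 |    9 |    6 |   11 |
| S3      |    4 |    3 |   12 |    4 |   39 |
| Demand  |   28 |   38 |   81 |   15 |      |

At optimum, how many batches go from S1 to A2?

38

The minimum-cost plan:
  S1→A2: 38 × £2 = £76
  S1→A3: 70 × £12 = £840
  S1→A4: 4 × £6 = £24
  S2→A3: 11 × £9 = £99
  S3→A1: 28 × £4 = £112
  S3→A4: 11 × £4 = £44
Total cost = £1195.
So S1→A2 carries 38 batches.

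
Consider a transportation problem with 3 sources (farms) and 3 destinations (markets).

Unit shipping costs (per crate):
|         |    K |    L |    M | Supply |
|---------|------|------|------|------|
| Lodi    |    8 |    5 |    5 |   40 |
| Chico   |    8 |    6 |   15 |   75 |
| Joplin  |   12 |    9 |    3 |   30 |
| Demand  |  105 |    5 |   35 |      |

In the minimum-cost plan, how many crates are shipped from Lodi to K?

Optimal shipments:
  Lodi to K: 30 × 8 = 240
  Lodi to L: 5 × 5 = 25
  Lodi to M: 5 × 5 = 25
  Chico to K: 75 × 8 = 600
  Joplin to M: 30 × 3 = 90
Total cost = 980.
So Lodi→K carries 30 crates.

30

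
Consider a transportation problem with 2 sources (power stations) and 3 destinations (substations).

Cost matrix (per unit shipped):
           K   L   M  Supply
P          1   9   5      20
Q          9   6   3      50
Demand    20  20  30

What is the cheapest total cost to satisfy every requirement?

One minimum-cost allocation:
  P to K: 20 MWh
  Q to L: 20 MWh
  Q to M: 30 MWh
Total cost = 230.
(Supply check: P ships 20; Q ships 50.)

230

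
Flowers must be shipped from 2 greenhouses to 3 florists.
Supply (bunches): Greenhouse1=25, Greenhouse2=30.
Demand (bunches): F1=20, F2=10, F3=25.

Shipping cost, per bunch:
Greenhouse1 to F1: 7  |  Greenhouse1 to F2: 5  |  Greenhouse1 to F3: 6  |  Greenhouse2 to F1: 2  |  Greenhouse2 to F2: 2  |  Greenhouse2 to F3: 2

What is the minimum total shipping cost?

200

An optimal shipping plan:
  Greenhouse1 to F2: 10 × 5 = 50
  Greenhouse1 to F3: 15 × 6 = 90
  Greenhouse2 to F1: 20 × 2 = 40
  Greenhouse2 to F3: 10 × 2 = 20
Total = 50 + 90 + 40 + 20 = 200.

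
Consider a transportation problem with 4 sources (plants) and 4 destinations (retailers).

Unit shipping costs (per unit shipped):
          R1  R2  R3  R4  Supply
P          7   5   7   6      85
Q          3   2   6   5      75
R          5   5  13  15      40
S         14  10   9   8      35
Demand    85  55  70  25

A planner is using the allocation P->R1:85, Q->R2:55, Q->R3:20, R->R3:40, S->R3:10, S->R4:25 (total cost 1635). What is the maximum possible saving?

Current plan cost = 85·7 + 55·2 + 20·6 + 40·13 + 10·9 + 25·8 = 1635.
Optimal plan:
  P->R2: 25 units
  P->R3: 35 units
  P->R4: 25 units
  Q->R1: 45 units
  Q->R2: 30 units
  R->R1: 40 units
  S->R3: 35 units
Optimal cost = 1230.
Saving = 1635 − 1230 = 405.

405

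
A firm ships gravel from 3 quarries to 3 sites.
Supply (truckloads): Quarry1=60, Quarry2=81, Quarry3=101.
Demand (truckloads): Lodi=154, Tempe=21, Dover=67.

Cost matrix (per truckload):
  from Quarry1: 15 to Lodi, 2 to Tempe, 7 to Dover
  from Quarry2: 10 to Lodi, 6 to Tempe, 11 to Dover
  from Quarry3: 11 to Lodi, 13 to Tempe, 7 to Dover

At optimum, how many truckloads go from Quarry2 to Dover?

The minimum-cost plan:
  Quarry1→Tempe: 21 × 2 = 42
  Quarry1→Dover: 39 × 7 = 273
  Quarry2→Lodi: 81 × 10 = 810
  Quarry3→Lodi: 73 × 11 = 803
  Quarry3→Dover: 28 × 7 = 196
Total cost = 2124.
The route Quarry2→Dover is not used.

0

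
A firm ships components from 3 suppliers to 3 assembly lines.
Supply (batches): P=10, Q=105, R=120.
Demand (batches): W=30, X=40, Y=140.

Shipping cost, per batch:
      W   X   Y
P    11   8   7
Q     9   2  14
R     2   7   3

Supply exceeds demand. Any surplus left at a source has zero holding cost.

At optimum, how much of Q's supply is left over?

An optimal plan:
  P–Y: 10 batches
  Q–W: 30 batches
  Q–X: 40 batches
  Q–Y: 10 batches
  R–Y: 120 batches
Total cost = 920.
Q ships 80 of its 105, leaving 25.

25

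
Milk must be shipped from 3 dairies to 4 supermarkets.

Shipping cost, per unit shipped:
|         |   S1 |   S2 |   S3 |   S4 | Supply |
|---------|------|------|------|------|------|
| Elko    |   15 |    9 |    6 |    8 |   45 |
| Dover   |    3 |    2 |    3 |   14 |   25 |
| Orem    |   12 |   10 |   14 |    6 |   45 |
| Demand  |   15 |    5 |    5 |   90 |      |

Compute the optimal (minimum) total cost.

700

An optimal shipping plan:
  Elko->S4: 45 crates
  Dover->S1: 15 crates
  Dover->S2: 5 crates
  Dover->S3: 5 crates
  Orem->S4: 45 crates
Total cost = 700.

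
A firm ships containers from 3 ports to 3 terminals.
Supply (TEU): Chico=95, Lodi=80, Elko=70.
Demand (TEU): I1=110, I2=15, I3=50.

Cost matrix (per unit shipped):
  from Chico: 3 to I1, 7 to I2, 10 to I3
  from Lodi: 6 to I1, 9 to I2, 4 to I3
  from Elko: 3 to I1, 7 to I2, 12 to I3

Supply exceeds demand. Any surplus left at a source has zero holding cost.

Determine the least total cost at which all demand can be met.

635

An optimal shipping plan:
  Chico→I1: 40 × 3 = 120
  Chico→I2: 15 × 7 = 105
  Lodi→I3: 50 × 4 = 200
  Elko→I1: 70 × 3 = 210
Total = 120 + 105 + 200 + 210 = 635.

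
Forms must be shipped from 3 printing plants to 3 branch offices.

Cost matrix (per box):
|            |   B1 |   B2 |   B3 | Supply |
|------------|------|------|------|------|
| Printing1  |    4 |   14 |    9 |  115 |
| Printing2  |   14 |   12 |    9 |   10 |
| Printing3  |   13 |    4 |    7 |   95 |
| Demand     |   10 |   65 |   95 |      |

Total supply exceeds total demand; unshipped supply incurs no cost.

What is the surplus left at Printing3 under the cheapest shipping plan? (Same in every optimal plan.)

0

Minimum-cost shipments:
  Printing1 to B1: 10 × 4 = 40
  Printing1 to B3: 55 × 9 = 495
  Printing2 to B3: 10 × 9 = 90
  Printing3 to B2: 65 × 4 = 260
  Printing3 to B3: 30 × 7 = 210
Total cost = 1095.
Printing3 ships 95 of its 95, leaving 0.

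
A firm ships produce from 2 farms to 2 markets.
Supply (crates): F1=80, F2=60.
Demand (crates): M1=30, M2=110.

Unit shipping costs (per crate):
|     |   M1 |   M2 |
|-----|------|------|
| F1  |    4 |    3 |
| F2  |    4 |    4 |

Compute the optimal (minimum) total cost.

480

One minimum-cost allocation:
  F1->M2: 80 × 3 = 240
  F2->M1: 30 × 4 = 120
  F2->M2: 30 × 4 = 120
Total = 240 + 120 + 120 = 480.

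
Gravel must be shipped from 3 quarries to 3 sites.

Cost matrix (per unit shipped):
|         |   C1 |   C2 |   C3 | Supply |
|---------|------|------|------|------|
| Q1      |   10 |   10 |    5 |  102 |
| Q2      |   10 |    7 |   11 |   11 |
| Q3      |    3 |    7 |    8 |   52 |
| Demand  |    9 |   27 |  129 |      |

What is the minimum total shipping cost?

942

One minimum-cost allocation:
  Q1→C3: 102 × 5 = 510
  Q2→C2: 11 × 7 = 77
  Q3→C1: 9 × 3 = 27
  Q3→C2: 16 × 7 = 112
  Q3→C3: 27 × 8 = 216
Total = 510 + 77 + 27 + 112 + 216 = 942.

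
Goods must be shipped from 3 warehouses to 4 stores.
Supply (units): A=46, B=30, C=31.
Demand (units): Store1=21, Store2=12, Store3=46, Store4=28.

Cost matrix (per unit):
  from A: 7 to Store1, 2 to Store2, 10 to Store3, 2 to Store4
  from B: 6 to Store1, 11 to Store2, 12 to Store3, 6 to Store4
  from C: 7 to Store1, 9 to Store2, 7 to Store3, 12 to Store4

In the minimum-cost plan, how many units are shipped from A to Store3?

The minimum-cost plan:
  A->Store2: 12 units
  A->Store3: 6 units
  A->Store4: 28 units
  B->Store1: 21 units
  B->Store3: 9 units
  C->Store3: 31 units
Total cost = 591.
So A→Store3 carries 6 units.

6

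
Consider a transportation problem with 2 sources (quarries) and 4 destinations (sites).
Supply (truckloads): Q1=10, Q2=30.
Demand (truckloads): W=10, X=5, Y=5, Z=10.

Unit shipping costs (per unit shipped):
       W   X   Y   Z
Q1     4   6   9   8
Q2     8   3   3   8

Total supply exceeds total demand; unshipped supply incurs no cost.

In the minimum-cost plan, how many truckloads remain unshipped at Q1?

0

An optimal plan:
  Q1 to W: 10 × 4 = 40
  Q2 to X: 5 × 3 = 15
  Q2 to Y: 5 × 3 = 15
  Q2 to Z: 10 × 8 = 80
Total cost = 150.
Q1 ships 10 of its 10, leaving 0.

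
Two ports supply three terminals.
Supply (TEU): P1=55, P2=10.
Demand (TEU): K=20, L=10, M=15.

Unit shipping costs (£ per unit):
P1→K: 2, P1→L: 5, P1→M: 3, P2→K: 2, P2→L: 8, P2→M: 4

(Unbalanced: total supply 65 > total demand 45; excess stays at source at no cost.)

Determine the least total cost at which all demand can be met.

135

A cheapest plan:
  P1 to K: 10 × £2 = £20
  P1 to L: 10 × £5 = £50
  P1 to M: 15 × £3 = £45
  P2 to K: 10 × £2 = £20
Total = 20 + 50 + 45 + 20 = £135.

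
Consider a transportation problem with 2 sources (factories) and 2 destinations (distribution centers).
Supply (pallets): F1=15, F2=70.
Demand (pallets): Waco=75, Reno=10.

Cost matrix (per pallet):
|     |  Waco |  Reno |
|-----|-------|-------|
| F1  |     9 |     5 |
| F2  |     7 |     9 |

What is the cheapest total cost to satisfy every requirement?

A cheapest plan:
  F1 to Waco: 5 × 9 = 45
  F1 to Reno: 10 × 5 = 50
  F2 to Waco: 70 × 7 = 490
Total = 45 + 50 + 490 = 585.
(Supply check: F1 ships 15; F2 ships 70.)

585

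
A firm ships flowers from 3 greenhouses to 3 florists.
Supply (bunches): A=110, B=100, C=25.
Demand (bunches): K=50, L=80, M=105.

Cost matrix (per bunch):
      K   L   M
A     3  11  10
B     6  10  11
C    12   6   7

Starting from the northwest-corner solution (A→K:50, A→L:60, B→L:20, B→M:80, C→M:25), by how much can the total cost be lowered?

120

Current plan cost = 50·3 + 60·11 + 20·10 + 80·11 + 25·7 = 2065.
Optimal plan:
  A to K: 50 × 3 = 150
  A to M: 60 × 10 = 600
  B to L: 55 × 10 = 550
  B to M: 45 × 11 = 495
  C to L: 25 × 6 = 150
Optimal cost = 1945.
Saving = 2065 − 1945 = 120.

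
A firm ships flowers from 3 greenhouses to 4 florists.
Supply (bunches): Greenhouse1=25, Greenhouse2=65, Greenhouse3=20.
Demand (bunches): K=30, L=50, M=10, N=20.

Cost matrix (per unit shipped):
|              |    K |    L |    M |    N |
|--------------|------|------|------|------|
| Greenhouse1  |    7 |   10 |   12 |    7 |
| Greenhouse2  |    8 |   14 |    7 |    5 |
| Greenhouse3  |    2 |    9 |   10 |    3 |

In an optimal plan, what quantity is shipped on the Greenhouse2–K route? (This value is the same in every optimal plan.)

Optimal shipments:
  Greenhouse1->L: 25 × 10 = 250
  Greenhouse2->K: 10 × 8 = 80
  Greenhouse2->L: 25 × 14 = 350
  Greenhouse2->M: 10 × 7 = 70
  Greenhouse2->N: 20 × 5 = 100
  Greenhouse3->K: 20 × 2 = 40
Total cost = 890.
So Greenhouse2→K carries 10 bunches.

10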